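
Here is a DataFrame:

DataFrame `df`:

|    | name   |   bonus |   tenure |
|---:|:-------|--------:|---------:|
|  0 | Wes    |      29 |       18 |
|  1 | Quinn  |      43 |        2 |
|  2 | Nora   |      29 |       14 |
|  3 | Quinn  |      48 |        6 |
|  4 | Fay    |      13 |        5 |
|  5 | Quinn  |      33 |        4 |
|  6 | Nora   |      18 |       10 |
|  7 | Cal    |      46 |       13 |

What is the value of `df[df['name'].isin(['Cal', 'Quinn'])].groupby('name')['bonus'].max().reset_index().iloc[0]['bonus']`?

46

filter rows where name in ['Cal', 'Quinn']:
    name  bonus  tenure
1  Quinn     43       2
3  Quinn     48       6
5  Quinn     33       4
7    Cal     46      13
group by name, max of bonus:
name
Cal      46
Quinn    48
Name: bonus, dtype: int64
reset_index():
    name  bonus
0    Cal     46
1  Quinn     48
Then the value at position 0, column 'bonus': 46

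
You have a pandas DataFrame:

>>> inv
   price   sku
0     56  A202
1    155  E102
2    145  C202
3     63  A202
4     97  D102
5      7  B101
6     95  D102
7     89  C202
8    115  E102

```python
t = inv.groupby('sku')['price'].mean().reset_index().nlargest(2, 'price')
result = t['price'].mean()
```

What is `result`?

126.0

group by sku, mean of price:
sku
A202     59.5
B101      7.0
C202    117.0
D102     96.0
E102    135.0
Name: price, dtype: float64
reset_index():
    sku  price
0  A202   59.5
1  B101    7.0
2  C202  117.0
3  D102   96.0
4  E102  135.0
take 2 rows with largest price:
    sku  price
4  E102  135.0
2  C202  117.0
Taking the mean of column 'price' gives 126.0.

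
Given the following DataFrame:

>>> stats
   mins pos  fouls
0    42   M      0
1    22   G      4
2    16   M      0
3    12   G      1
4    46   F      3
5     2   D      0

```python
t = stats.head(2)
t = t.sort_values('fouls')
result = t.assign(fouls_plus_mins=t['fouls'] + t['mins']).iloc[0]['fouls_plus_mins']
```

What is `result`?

42

take first 2 rows:
   mins pos  fouls
0    42   M      0
1    22   G      4
sort by fouls:
   mins pos  fouls
0    42   M      0
1    22   G      4
add column fouls_plus_mins = t['fouls'] + t['mins']:
   mins pos  fouls  fouls_plus_mins
0    42   M      0               42
1    22   G      4               26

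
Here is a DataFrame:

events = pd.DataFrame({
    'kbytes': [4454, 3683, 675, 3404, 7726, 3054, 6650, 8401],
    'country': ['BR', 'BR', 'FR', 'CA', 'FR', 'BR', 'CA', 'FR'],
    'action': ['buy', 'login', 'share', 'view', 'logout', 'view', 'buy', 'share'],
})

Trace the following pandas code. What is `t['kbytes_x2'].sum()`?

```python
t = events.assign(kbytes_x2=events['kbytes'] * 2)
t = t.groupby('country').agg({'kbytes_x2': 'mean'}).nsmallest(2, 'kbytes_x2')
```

add column kbytes_x2 = events['kbytes'] * 2:
   kbytes country  action  kbytes_x2
0    4454      BR     buy       8908
1    3683      BR   login       7366
2     675      FR   share       1350
3    3404      CA    view       6808
4    7726      FR  logout      15452
5    3054      BR    view       6108
6    6650      CA     buy      13300
7    8401      FR   share      16802
group by country, mean of kbytes_x2:
            kbytes_x2
country              
BR        7460.666667
CA       10054.000000
FR       11201.333333
take 2 rows with smallest kbytes_x2:
            kbytes_x2
country              
BR        7460.666667
CA       10054.000000
Then the sum of column 'kbytes_x2': 17514.6666667

17514.6666667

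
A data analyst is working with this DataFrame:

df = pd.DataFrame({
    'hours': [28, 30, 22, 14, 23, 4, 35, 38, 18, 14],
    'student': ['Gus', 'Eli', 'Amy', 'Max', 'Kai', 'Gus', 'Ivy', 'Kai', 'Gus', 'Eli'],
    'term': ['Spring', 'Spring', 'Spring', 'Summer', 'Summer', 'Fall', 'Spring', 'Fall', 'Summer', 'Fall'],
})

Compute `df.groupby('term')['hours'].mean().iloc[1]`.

group by term, mean of hours:
term
Fall      18.666667
Spring    28.750000
Summer    18.333333
Name: hours, dtype: float64
So iloc[1] = 28.75.

28.75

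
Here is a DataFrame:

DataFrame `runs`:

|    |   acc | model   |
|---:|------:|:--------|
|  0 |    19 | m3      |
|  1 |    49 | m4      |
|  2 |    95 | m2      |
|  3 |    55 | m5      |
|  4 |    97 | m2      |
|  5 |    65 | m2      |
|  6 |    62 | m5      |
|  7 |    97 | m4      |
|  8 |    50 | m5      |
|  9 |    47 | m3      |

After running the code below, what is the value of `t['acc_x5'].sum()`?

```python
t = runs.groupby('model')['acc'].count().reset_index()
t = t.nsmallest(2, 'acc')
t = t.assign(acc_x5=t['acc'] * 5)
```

20

group by model, count of acc:
model
m2    3
m3    2
m4    2
m5    3
Name: acc, dtype: int64
reset_index():
  model  acc
0    m2    3
1    m3    2
2    m4    2
3    m5    3
take 2 rows with smallest acc:
  model  acc
1    m3    2
2    m4    2
add column acc_x5 = t['acc'] * 5:
  model  acc  acc_x5
1    m3    2      10
2    m4    2      10
Reading off the sum of column 'acc_x5', we get 20.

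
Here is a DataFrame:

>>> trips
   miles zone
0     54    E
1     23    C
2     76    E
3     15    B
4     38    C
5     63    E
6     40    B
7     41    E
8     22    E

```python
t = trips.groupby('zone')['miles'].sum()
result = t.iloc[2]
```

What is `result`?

group by zone, sum of miles:
zone
B     55
C     61
E    256
Name: miles, dtype: int64

256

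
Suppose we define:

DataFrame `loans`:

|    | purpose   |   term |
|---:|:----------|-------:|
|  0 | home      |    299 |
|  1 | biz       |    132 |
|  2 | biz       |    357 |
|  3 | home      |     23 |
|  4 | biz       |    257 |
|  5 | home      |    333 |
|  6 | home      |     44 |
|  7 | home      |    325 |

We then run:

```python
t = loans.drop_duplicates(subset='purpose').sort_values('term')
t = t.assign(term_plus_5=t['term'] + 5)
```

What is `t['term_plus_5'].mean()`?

drop duplicate purpose (keep=first):
  purpose  term
0    home   299
1     biz   132
sort by term:
  purpose  term
1     biz   132
0    home   299
add column term_plus_5 = t['term'] + 5:
  purpose  term  term_plus_5
1     biz   132          137
0    home   299          304

220.5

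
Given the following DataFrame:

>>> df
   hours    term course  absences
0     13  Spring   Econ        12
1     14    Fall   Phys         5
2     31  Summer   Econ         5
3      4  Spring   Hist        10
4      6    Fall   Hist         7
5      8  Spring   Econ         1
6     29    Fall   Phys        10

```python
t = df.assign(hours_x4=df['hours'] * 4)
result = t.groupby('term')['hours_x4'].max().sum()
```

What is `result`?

add column hours_x4 = df['hours'] * 4:
   hours    term course  absences  hours_x4
0     13  Spring   Econ        12        52
1     14    Fall   Phys         5        56
2     31  Summer   Econ         5       124
3      4  Spring   Hist        10        16
4      6    Fall   Hist         7        24
5      8  Spring   Econ         1        32
6     29    Fall   Phys        10       116
group by term, max of hours_x4:
term
Fall      116
Spring     52
Summer    124
Name: hours_x4, dtype: int64

292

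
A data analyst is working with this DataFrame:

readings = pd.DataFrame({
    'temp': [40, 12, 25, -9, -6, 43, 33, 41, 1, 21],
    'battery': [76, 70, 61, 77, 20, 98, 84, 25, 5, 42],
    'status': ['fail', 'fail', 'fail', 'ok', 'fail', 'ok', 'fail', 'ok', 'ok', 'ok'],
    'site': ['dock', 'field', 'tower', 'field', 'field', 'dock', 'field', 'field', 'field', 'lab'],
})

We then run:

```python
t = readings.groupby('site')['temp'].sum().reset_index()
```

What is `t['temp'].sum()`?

201

group by site, sum of temp:
site
dock     83
field    72
lab      21
tower    25
Name: temp, dtype: int64
reset_index():
    site  temp
0   dock    83
1  field    72
2    lab    21
3  tower    25
Reading off the sum of column 'temp', we get 201.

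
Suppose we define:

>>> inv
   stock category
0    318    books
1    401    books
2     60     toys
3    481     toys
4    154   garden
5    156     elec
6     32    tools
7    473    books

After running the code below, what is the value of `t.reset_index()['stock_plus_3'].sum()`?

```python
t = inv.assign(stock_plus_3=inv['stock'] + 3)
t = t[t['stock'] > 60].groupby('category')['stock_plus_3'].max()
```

1276

add column stock_plus_3 = inv['stock'] + 3:
   stock category  stock_plus_3
0    318    books           321
1    401    books           404
2     60     toys            63
3    481     toys           484
4    154   garden           157
5    156     elec           159
6     32    tools            35
7    473    books           476
filter rows where stock > 60:
   stock category  stock_plus_3
0    318    books           321
1    401    books           404
3    481     toys           484
4    154   garden           157
5    156     elec           159
7    473    books           476
group by category, max of stock_plus_3:
category
books     476
elec      159
garden    157
toys      484
Name: stock_plus_3, dtype: int64
reset_index():
  category  stock_plus_3
0    books           476
1     elec           159
2   garden           157
3     toys           484
Hence 1276.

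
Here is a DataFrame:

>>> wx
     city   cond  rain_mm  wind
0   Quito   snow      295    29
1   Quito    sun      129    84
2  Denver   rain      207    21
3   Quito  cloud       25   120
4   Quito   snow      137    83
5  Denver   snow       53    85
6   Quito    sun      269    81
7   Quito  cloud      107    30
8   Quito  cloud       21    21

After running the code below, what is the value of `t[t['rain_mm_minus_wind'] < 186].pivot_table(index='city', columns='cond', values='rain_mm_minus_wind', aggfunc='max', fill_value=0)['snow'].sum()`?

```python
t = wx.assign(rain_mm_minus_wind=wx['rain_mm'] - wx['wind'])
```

22

add column rain_mm_minus_wind = wx['rain_mm'] - wx['wind']:
     city   cond  rain_mm  wind  rain_mm_minus_wind
0   Quito   snow      295    29                 266
1   Quito    sun      129    84                  45
2  Denver   rain      207    21                 186
3   Quito  cloud       25   120                 -95
4   Quito   snow      137    83                  54
5  Denver   snow       53    85                 -32
6   Quito    sun      269    81                 188
7   Quito  cloud      107    30                  77
8   Quito  cloud       21    21                   0
filter rows where rain_mm_minus_wind < 186:
     city   cond  rain_mm  wind  rain_mm_minus_wind
1   Quito    sun      129    84                  45
3   Quito  cloud       25   120                 -95
4   Quito   snow      137    83                  54
5  Denver   snow       53    85                 -32
7   Quito  cloud      107    30                  77
8   Quito  cloud       21    21                   0
pivot: rows=city, cols=cond, max(rain_mm_minus_wind):
cond    cloud  snow  sun
city                    
Denver      0   -32    0
Quito      77    54   45
The sum of column 'snow' is 22.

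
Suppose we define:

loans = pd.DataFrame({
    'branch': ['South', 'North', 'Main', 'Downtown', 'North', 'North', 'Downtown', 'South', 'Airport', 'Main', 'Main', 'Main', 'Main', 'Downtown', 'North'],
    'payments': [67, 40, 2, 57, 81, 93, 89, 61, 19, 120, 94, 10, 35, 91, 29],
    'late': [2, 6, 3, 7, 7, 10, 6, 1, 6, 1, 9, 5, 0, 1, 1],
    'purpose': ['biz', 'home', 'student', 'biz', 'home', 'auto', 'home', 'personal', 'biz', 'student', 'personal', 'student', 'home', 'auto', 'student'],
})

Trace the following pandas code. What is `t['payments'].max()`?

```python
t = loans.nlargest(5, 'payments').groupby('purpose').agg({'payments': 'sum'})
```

184

take 5 rows with largest payments:
      branch  payments  late   purpose
9       Main       120     1   student
10      Main        94     9  personal
5      North        93    10      auto
13  Downtown        91     1      auto
6   Downtown        89     6      home
group by purpose, sum of payments:
          payments
purpose           
auto           184
home            89
personal        94
student        120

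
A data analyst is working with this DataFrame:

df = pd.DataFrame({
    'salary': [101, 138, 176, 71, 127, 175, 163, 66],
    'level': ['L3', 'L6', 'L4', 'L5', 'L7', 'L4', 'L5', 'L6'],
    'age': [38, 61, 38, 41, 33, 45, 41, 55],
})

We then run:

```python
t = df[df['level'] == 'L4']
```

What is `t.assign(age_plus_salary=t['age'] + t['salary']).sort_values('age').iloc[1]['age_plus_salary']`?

220

filter rows where level == 'L4':
   salary level  age
2     176    L4   38
5     175    L4   45
add column age_plus_salary = t['age'] + t['salary']:
   salary level  age  age_plus_salary
2     176    L4   38              214
5     175    L4   45              220
sort by age:
   salary level  age  age_plus_salary
2     176    L4   38              214
5     175    L4   45              220
value at position 1, column 'age_plus_salary' → 220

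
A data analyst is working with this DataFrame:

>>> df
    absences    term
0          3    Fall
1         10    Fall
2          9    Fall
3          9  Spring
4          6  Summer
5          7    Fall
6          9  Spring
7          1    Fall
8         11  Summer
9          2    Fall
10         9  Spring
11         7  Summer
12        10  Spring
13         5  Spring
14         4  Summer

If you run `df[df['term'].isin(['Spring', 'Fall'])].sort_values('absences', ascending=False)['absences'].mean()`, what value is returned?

6.72727272727

filter rows where term in ['Spring', 'Fall']:
    absences    term
0          3    Fall
1         10    Fall
2          9    Fall
3          9  Spring
5          7    Fall
6          9  Spring
7          1    Fall
9          2    Fall
10         9  Spring
12        10  Spring
13         5  Spring
sort by absences descending:
    absences    term
1         10    Fall
12        10  Spring
2          9    Fall
3          9  Spring
6          9  Spring
10         9  Spring
5          7    Fall
13         5  Spring
0          3    Fall
9          2    Fall
7          1    Fall
Taking the mean of column 'absences' gives 6.72727272727.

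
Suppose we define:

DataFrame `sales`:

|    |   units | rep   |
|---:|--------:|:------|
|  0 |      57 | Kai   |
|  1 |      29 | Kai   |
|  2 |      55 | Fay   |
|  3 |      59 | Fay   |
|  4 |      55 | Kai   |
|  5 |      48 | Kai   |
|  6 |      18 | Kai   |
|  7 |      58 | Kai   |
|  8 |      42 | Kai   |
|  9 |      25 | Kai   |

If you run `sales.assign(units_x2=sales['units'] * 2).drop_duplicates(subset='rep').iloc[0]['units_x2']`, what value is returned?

add column units_x2 = sales['units'] * 2:
   units  rep  units_x2
0     57  Kai       114
1     29  Kai        58
2     55  Fay       110
3     59  Fay       118
4     55  Kai       110
5     48  Kai        96
6     18  Kai        36
7     58  Kai       116
8     42  Kai        84
9     25  Kai        50
drop duplicate rep (keep=first):
   units  rep  units_x2
0     57  Kai       114
2     55  Fay       110
So iloc[0]['units_x2'] = 114.

114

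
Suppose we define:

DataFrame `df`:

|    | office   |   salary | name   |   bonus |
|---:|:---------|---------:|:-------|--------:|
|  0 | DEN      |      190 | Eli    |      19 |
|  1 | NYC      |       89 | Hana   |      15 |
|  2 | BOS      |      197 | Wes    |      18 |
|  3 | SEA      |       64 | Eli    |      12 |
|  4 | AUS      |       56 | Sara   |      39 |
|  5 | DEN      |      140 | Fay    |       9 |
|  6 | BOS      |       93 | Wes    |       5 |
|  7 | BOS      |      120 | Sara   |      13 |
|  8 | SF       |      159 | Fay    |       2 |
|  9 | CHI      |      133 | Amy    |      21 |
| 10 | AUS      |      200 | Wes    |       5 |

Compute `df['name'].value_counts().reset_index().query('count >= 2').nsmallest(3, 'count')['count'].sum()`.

value_counts of name:
name
Wes     3
Eli     2
Sara    2
Fay     2
Hana    1
Amy     1
Name: count, dtype: int64
reset_index():
   name  count
0   Wes      3
1   Eli      2
2  Sara      2
3   Fay      2
4  Hana      1
5   Amy      1
filter rows where count >= 2:
   name  count
0   Wes      3
1   Eli      2
2  Sara      2
3   Fay      2
take 3 rows with smallest count:
   name  count
1   Eli      2
2  Sara      2
3   Fay      2
Then the sum of column 'count': 6

6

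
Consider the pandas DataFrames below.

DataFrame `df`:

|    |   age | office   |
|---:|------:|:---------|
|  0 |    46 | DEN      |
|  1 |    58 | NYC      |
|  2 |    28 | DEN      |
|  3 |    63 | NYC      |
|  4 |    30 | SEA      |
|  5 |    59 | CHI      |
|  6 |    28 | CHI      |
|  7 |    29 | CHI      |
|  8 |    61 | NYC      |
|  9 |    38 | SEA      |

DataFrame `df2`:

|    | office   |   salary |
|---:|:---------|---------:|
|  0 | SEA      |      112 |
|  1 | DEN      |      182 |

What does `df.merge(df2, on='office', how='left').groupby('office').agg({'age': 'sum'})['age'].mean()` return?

110.0

merge on 'office' (how='left') → 10 rows:
   age office  salary
0   46    DEN   182.0
1   58    NYC     NaN
2   28    DEN   182.0
3   63    NYC     NaN
4   30    SEA   112.0
5   59    CHI     NaN
6   28    CHI     NaN
7   29    CHI     NaN
8   61    NYC     NaN
9   38    SEA   112.0
group by office, sum of age:
        age
office     
CHI     116
DEN      74
NYC     182
SEA      68
So mean() = 110.0.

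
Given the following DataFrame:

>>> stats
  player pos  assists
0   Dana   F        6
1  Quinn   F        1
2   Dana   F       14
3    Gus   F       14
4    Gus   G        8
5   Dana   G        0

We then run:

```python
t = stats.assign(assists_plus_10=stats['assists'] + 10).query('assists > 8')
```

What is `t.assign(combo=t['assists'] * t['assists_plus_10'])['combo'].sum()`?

672

add column assists_plus_10 = stats['assists'] + 10:
  player pos  assists  assists_plus_10
0   Dana   F        6               16
1  Quinn   F        1               11
2   Dana   F       14               24
3    Gus   F       14               24
4    Gus   G        8               18
5   Dana   G        0               10
filter rows where assists > 8:
  player pos  assists  assists_plus_10
2   Dana   F       14               24
3    Gus   F       14               24
add column combo = t['assists'] * t['assists_plus_10']:
  player pos  assists  assists_plus_10  combo
2   Dana   F       14               24    336
3    Gus   F       14               24    336
sum of column 'combo' → 672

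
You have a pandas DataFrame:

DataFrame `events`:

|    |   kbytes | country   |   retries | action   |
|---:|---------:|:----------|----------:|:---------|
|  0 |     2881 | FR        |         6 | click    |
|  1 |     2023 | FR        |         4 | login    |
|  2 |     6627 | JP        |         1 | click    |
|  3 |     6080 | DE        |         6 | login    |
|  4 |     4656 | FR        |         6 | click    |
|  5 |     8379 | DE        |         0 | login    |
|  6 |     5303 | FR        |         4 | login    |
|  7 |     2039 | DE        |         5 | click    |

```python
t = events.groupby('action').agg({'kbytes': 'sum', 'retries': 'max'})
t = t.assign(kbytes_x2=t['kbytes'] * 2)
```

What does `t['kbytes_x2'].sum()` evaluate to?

75976

group by action: sum(kbytes), max(retries):
        kbytes  retries
action                 
click    16203        6
login    21785        6
add column kbytes_x2 = t['kbytes'] * 2:
        kbytes  retries  kbytes_x2
action                            
click    16203        6      32406
login    21785        6      43570
sum of column 'kbytes_x2' → 75976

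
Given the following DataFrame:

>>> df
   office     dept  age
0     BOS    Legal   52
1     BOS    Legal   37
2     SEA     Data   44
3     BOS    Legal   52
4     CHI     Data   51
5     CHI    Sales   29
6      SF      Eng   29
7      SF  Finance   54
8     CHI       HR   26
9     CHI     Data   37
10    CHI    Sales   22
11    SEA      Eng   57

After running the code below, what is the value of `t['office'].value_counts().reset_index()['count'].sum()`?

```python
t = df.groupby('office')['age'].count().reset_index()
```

4

group by office, count of age:
office
BOS    3
CHI    5
SEA    2
SF     2
Name: age, dtype: int64
reset_index():
  office  age
0    BOS    3
1    CHI    5
2    SEA    2
3     SF    2
value_counts of office:
office
BOS    1
CHI    1
SEA    1
SF     1
Name: count, dtype: int64
reset_index():
  office  count
0    BOS      1
1    CHI      1
2    SEA      1
3     SF      1
Reading off the sum of column 'count', we get 4.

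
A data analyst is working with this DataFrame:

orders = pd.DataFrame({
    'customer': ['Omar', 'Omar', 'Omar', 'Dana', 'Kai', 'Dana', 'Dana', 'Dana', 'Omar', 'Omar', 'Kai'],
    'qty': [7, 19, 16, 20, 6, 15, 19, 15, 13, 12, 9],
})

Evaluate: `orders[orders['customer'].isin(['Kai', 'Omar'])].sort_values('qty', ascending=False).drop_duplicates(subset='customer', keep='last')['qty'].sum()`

13

filter rows where customer in ['Kai', 'Omar']:
   customer  qty
0      Omar    7
1      Omar   19
2      Omar   16
4       Kai    6
8      Omar   13
9      Omar   12
10      Kai    9
sort by qty descending:
   customer  qty
1      Omar   19
2      Omar   16
8      Omar   13
9      Omar   12
10      Kai    9
0      Omar    7
4       Kai    6
drop duplicate customer (keep=last):
  customer  qty
0     Omar    7
4      Kai    6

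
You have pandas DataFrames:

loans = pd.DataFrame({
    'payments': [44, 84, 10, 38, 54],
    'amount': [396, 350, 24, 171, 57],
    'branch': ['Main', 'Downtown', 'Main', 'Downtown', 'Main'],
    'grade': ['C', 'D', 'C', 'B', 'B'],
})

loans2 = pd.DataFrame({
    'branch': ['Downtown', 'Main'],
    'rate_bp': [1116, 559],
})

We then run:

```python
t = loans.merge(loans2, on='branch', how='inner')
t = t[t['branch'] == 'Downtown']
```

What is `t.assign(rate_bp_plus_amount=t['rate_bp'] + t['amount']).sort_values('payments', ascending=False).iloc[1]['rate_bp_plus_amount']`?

1287

merge on 'branch' (how='inner') → 5 rows:
   payments  amount    branch grade  rate_bp
0        44     396      Main     C      559
1        84     350  Downtown     D     1116
2        10      24      Main     C      559
3        38     171  Downtown     B     1116
4        54      57      Main     B      559
filter rows where branch == 'Downtown':
   payments  amount    branch grade  rate_bp
1        84     350  Downtown     D     1116
3        38     171  Downtown     B     1116
add column rate_bp_plus_amount = t['rate_bp'] + t['amount']:
   payments  amount    branch grade  rate_bp  rate_bp_plus_amount
1        84     350  Downtown     D     1116                 1466
3        38     171  Downtown     B     1116                 1287
sort by payments descending:
   payments  amount    branch grade  rate_bp  rate_bp_plus_amount
1        84     350  Downtown     D     1116                 1466
3        38     171  Downtown     B     1116                 1287
Finally, value at position 1, column 'rate_bp_plus_amount' = 1287.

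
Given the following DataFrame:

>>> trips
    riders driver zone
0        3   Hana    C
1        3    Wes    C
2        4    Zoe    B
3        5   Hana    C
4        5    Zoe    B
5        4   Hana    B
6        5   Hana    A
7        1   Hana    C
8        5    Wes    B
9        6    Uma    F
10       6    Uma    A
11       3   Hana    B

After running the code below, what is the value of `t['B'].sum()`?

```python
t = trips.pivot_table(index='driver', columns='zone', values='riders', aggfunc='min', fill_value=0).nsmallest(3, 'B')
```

pivot: rows=driver, cols=zone, min(riders):
zone    A  B  C  F
driver            
Hana    5  3  1  0
Uma     6  0  0  6
Wes     0  5  3  0
Zoe     0  4  0  0
take 3 rows with smallest B:
zone    A  B  C  F
driver            
Uma     6  0  0  6
Hana    5  3  1  0
Zoe     0  4  0  0
So sum() = 7.

7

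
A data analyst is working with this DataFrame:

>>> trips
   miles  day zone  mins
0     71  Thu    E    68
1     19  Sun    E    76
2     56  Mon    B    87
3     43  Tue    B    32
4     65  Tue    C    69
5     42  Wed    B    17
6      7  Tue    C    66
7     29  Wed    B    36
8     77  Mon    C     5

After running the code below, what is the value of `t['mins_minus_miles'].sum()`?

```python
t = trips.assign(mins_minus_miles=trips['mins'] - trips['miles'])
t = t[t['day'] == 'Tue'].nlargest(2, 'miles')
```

-7

add column mins_minus_miles = trips['mins'] - trips['miles']:
   miles  day zone  mins  mins_minus_miles
0     71  Thu    E    68                -3
1     19  Sun    E    76                57
2     56  Mon    B    87                31
3     43  Tue    B    32               -11
4     65  Tue    C    69                 4
5     42  Wed    B    17               -25
6      7  Tue    C    66                59
7     29  Wed    B    36                 7
8     77  Mon    C     5               -72
filter rows where day == 'Tue':
   miles  day zone  mins  mins_minus_miles
3     43  Tue    B    32               -11
4     65  Tue    C    69                 4
6      7  Tue    C    66                59
take 2 rows with largest miles:
   miles  day zone  mins  mins_minus_miles
4     65  Tue    C    69                 4
3     43  Tue    B    32               -11
So sum() = -7.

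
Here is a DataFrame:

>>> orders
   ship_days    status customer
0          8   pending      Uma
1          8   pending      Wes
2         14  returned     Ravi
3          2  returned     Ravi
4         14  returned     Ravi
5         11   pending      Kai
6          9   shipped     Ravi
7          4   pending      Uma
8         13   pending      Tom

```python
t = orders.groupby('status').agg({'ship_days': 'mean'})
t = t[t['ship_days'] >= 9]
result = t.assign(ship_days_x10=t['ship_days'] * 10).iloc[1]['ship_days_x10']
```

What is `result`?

90.0

group by status, mean of ship_days:
          ship_days
status             
pending         8.8
returned       10.0
shipped         9.0
filter rows where ship_days >= 9:
          ship_days
status             
returned       10.0
shipped         9.0
add column ship_days_x10 = t['ship_days'] * 10:
          ship_days  ship_days_x10
status                            
returned       10.0          100.0
shipped         9.0           90.0
Taking the value at position 1, column 'ship_days_x10' gives 90.0.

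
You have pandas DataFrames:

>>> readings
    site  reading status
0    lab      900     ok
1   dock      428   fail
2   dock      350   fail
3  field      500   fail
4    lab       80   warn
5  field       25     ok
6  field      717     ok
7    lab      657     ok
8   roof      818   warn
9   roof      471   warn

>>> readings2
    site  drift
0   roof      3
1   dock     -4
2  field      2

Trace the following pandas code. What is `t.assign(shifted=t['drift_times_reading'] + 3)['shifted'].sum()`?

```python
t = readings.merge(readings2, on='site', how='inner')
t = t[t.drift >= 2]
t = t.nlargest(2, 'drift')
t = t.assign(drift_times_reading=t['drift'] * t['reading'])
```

merge on 'site' (how='inner') → 7 rows:
    site  reading status  drift
0   dock      428   fail     -4
1   dock      350   fail     -4
2  field      500   fail      2
3  field       25     ok      2
4  field      717     ok      2
5   roof      818   warn      3
6   roof      471   warn      3
filter rows where drift >= 2:
    site  reading status  drift
2  field      500   fail      2
3  field       25     ok      2
4  field      717     ok      2
5   roof      818   warn      3
6   roof      471   warn      3
take 2 rows with largest drift:
   site  reading status  drift
5  roof      818   warn      3
6  roof      471   warn      3
add column drift_times_reading = t['drift'] * t['reading']:
   site  reading status  drift  drift_times_reading
5  roof      818   warn      3                 2454
6  roof      471   warn      3                 1413
add column shifted = t['drift_times_reading'] + 3:
   site  reading status  drift  drift_times_reading  shifted
5  roof      818   warn      3                 2454     2457
6  roof      471   warn      3                 1413     1416
Reading off the sum of column 'shifted', we get 3873.

3873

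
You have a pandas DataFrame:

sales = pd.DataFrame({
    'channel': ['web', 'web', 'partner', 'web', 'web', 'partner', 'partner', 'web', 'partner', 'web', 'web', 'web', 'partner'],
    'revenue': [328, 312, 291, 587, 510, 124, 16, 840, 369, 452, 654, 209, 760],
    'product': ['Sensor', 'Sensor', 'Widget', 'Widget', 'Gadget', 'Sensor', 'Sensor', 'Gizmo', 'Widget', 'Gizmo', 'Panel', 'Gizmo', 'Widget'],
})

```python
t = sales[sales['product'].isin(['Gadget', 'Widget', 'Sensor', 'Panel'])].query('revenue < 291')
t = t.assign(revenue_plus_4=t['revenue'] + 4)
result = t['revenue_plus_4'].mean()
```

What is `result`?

filter rows where product in ['Gadget', 'Widget', 'Sensor', 'Panel']:
    channel  revenue product
0       web      328  Sensor
1       web      312  Sensor
2   partner      291  Widget
3       web      587  Widget
4       web      510  Gadget
5   partner      124  Sensor
6   partner       16  Sensor
8   partner      369  Widget
10      web      654   Panel
12  partner      760  Widget
filter rows where revenue < 291:
   channel  revenue product
5  partner      124  Sensor
6  partner       16  Sensor
add column revenue_plus_4 = t['revenue'] + 4:
   channel  revenue product  revenue_plus_4
5  partner      124  Sensor             128
6  partner       16  Sensor              20
The mean of column 'revenue_plus_4' is 74.0.

74.0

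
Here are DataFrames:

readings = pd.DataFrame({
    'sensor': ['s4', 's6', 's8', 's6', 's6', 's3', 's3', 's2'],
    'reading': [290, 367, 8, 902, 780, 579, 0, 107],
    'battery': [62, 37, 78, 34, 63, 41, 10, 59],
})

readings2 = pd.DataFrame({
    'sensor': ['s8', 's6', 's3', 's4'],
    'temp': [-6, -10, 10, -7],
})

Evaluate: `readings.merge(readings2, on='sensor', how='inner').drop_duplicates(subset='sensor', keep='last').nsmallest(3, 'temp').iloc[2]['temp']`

merge on 'sensor' (how='inner') → 7 rows:
  sensor  reading  battery  temp
0     s4      290       62    -7
1     s6      367       37   -10
2     s8        8       78    -6
3     s6      902       34   -10
4     s6      780       63   -10
5     s3      579       41    10
6     s3        0       10    10
drop duplicate sensor (keep=last):
  sensor  reading  battery  temp
0     s4      290       62    -7
2     s8        8       78    -6
4     s6      780       63   -10
6     s3        0       10    10
take 3 rows with smallest temp:
  sensor  reading  battery  temp
4     s6      780       63   -10
0     s4      290       62    -7
2     s8        8       78    -6
value at position 2, column 'temp' → -6

-6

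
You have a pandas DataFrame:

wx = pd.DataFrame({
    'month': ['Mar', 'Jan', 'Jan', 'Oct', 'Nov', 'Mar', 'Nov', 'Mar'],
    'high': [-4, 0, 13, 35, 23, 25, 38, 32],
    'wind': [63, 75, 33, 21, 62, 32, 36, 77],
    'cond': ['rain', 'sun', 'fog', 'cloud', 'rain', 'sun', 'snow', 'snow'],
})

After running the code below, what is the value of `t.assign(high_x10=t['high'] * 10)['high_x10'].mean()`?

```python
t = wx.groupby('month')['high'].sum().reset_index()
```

group by month, sum of high:
month
Jan    13
Mar    53
Nov    61
Oct    35
Name: high, dtype: int64
reset_index():
  month  high
0   Jan    13
1   Mar    53
2   Nov    61
3   Oct    35
add column high_x10 = t['high'] * 10:
  month  high  high_x10
0   Jan    13       130
1   Mar    53       530
2   Nov    61       610
3   Oct    35       350
The mean of column 'high_x10' is 405.0.

405.0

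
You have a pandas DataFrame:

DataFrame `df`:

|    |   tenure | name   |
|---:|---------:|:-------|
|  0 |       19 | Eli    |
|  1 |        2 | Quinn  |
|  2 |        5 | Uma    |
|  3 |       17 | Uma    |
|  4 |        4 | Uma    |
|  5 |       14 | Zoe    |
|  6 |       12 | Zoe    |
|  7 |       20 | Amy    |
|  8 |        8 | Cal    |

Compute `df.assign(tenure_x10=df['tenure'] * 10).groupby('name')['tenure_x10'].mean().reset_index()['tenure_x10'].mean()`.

add column tenure_x10 = df['tenure'] * 10:
   tenure   name  tenure_x10
0      19    Eli         190
1       2  Quinn          20
2       5    Uma          50
3      17    Uma         170
4       4    Uma          40
5      14    Zoe         140
6      12    Zoe         120
7      20    Amy         200
8       8    Cal          80
group by name, mean of tenure_x10:
name
Amy      200.000000
Cal       80.000000
Eli      190.000000
Quinn     20.000000
Uma       86.666667
Zoe      130.000000
Name: tenure_x10, dtype: float64
reset_index():
    name  tenure_x10
0    Amy  200.000000
1    Cal   80.000000
2    Eli  190.000000
3  Quinn   20.000000
4    Uma   86.666667
5    Zoe  130.000000
The mean of column 'tenure_x10' is 117.777777778.

117.777777778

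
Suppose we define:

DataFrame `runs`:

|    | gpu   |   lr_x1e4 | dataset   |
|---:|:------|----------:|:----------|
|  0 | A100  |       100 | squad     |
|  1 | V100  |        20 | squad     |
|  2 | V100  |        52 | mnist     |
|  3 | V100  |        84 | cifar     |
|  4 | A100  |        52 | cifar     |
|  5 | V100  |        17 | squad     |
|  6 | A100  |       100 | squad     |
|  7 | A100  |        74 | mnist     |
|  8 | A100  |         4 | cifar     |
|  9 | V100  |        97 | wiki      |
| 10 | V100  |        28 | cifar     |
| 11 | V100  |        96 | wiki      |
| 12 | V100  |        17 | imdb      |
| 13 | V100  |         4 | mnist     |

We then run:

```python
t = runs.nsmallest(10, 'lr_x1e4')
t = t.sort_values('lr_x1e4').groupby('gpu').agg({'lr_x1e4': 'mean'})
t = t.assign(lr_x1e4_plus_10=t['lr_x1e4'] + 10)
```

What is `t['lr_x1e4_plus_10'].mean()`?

47.5238095238

take 10 rows with smallest lr_x1e4:
     gpu  lr_x1e4 dataset
8   A100        4   cifar
13  V100        4   mnist
5   V100       17   squad
12  V100       17    imdb
1   V100       20   squad
10  V100       28   cifar
2   V100       52   mnist
4   A100       52   cifar
7   A100       74   mnist
3   V100       84   cifar
sort by lr_x1e4:
     gpu  lr_x1e4 dataset
8   A100        4   cifar
13  V100        4   mnist
5   V100       17   squad
12  V100       17    imdb
1   V100       20   squad
10  V100       28   cifar
2   V100       52   mnist
4   A100       52   cifar
7   A100       74   mnist
3   V100       84   cifar
group by gpu, mean of lr_x1e4:
        lr_x1e4
gpu            
A100  43.333333
V100  31.714286
add column lr_x1e4_plus_10 = t['lr_x1e4'] + 10:
        lr_x1e4  lr_x1e4_plus_10
gpu                             
A100  43.333333        53.333333
V100  31.714286        41.714286
Reading off the mean of column 'lr_x1e4_plus_10', we get 47.5238095238.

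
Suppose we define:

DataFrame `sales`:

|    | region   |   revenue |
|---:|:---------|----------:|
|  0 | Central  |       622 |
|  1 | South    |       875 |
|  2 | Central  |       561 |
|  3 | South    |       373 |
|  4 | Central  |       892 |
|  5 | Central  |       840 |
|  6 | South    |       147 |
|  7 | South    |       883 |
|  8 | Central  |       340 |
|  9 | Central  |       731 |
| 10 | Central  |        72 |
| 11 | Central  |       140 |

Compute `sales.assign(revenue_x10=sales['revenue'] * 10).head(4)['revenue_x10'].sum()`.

24310

add column revenue_x10 = sales['revenue'] * 10:
     region  revenue  revenue_x10
0   Central      622         6220
1     South      875         8750
2   Central      561         5610
3     South      373         3730
4   Central      892         8920
5   Central      840         8400
6     South      147         1470
7     South      883         8830
8   Central      340         3400
9   Central      731         7310
10  Central       72          720
11  Central      140         1400
take first 4 rows:
    region  revenue  revenue_x10
0  Central      622         6220
1    South      875         8750
2  Central      561         5610
3    South      373         3730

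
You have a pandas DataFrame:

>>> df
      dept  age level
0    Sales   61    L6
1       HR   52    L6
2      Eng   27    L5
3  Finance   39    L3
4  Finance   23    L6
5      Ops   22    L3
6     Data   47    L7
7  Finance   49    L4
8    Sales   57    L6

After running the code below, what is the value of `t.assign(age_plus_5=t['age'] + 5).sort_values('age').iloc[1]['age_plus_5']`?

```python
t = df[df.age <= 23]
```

filter rows where age <= 23:
      dept  age level
4  Finance   23    L6
5      Ops   22    L3
add column age_plus_5 = t['age'] + 5:
      dept  age level  age_plus_5
4  Finance   23    L6          28
5      Ops   22    L3          27
sort by age:
      dept  age level  age_plus_5
5      Ops   22    L3          27
4  Finance   23    L6          28
Finally, value at position 1, column 'age_plus_5' = 28.

28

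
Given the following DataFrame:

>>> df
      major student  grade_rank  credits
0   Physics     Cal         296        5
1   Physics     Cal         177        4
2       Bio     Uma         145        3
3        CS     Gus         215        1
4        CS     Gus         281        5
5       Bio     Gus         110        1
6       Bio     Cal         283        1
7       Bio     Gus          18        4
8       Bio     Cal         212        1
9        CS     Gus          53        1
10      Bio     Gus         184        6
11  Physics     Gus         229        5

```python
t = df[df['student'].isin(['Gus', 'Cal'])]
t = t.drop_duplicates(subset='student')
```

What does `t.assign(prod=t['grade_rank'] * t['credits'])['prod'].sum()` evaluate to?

filter rows where student in ['Gus', 'Cal']:
      major student  grade_rank  credits
0   Physics     Cal         296        5
1   Physics     Cal         177        4
3        CS     Gus         215        1
4        CS     Gus         281        5
5       Bio     Gus         110        1
6       Bio     Cal         283        1
7       Bio     Gus          18        4
8       Bio     Cal         212        1
9        CS     Gus          53        1
10      Bio     Gus         184        6
11  Physics     Gus         229        5
drop duplicate student (keep=first):
     major student  grade_rank  credits
0  Physics     Cal         296        5
3       CS     Gus         215        1
add column prod = t['grade_rank'] * t['credits']:
     major student  grade_rank  credits  prod
0  Physics     Cal         296        5  1480
3       CS     Gus         215        1   215
sum of column 'prod' → 1695

1695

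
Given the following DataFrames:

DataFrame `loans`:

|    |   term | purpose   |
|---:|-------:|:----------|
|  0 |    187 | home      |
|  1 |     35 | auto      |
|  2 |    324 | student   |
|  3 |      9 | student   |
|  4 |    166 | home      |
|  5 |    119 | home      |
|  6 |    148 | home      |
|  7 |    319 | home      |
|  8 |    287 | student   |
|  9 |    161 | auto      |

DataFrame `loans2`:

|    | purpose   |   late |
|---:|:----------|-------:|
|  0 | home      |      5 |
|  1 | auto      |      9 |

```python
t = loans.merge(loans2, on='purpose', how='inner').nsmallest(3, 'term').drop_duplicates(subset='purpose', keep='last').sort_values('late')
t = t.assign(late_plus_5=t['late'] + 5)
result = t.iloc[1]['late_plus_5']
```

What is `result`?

14

merge on 'purpose' (how='inner') → 7 rows:
   term purpose  late
0   187    home     5
1    35    auto     9
2   166    home     5
3   119    home     5
4   148    home     5
5   319    home     5
6   161    auto     9
take 3 rows with smallest term:
   term purpose  late
1    35    auto     9
3   119    home     5
4   148    home     5
drop duplicate purpose (keep=last):
   term purpose  late
1    35    auto     9
4   148    home     5
sort by late:
   term purpose  late
4   148    home     5
1    35    auto     9
add column late_plus_5 = t['late'] + 5:
   term purpose  late  late_plus_5
4   148    home     5           10
1    35    auto     9           14
Then the value at position 1, column 'late_plus_5': 14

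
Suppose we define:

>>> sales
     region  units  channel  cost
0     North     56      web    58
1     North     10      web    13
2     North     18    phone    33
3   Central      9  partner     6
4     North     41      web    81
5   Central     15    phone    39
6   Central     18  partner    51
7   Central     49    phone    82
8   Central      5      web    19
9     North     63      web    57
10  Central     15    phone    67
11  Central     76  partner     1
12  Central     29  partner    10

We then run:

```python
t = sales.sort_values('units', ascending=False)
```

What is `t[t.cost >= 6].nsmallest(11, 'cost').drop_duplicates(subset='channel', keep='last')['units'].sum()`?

74

sort by units descending:
     region  units  channel  cost
11  Central     76  partner     1
9     North     63      web    57
0     North     56      web    58
7   Central     49    phone    82
4     North     41      web    81
12  Central     29  partner    10
2     North     18    phone    33
6   Central     18  partner    51
5   Central     15    phone    39
10  Central     15    phone    67
1     North     10      web    13
3   Central      9  partner     6
8   Central      5      web    19
filter rows where cost >= 6:
     region  units  channel  cost
9     North     63      web    57
0     North     56      web    58
7   Central     49    phone    82
4     North     41      web    81
12  Central     29  partner    10
2     North     18    phone    33
6   Central     18  partner    51
5   Central     15    phone    39
10  Central     15    phone    67
1     North     10      web    13
3   Central      9  partner     6
8   Central      5      web    19
take 11 rows with smallest cost:
     region  units  channel  cost
3   Central      9  partner     6
12  Central     29  partner    10
1     North     10      web    13
8   Central      5      web    19
2     North     18    phone    33
5   Central     15    phone    39
6   Central     18  partner    51
9     North     63      web    57
0     North     56      web    58
10  Central     15    phone    67
4     North     41      web    81
drop duplicate channel (keep=last):
     region  units  channel  cost
6   Central     18  partner    51
10  Central     15    phone    67
4     North     41      web    81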